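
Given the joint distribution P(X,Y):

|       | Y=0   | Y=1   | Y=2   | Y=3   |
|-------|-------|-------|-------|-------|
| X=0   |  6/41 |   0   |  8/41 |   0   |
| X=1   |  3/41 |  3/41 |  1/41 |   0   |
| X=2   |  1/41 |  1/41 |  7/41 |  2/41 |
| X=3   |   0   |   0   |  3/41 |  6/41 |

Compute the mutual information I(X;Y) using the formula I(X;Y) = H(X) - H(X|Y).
0.6129 bits

I(X;Y) = H(X) - H(X|Y)

Marginal of X (row sums):
  P(X=0) = 6/41 + 0 + 8/41 + 0 = 14/41
  P(X=1) = 3/41 + 3/41 + 1/41 + 0 = 7/41
  P(X=2) = 1/41 + 1/41 + 7/41 + 2/41 = 11/41
  P(X=3) = 0 + 0 + 3/41 + 6/41 = 9/41
H(X) = -[(14/41)·log₂(14/41) + (7/41)·log₂(7/41) + (11/41)·log₂(11/41) + (9/41)·log₂(9/41)]
  = 0.5293 + 0.4354 + 0.5093 + 0.4802 = 1.9542 bits

Marginal of Y (column sums):
  P(Y=0) = 6/41 + 3/41 + 1/41 + 0 = 10/41
  P(Y=1) = 0 + 3/41 + 1/41 + 0 = 4/41
  P(Y=2) = 8/41 + 1/41 + 7/41 + 3/41 = 19/41
  P(Y=3) = 0 + 0 + 2/41 + 6/41 = 8/41
H(X|Y) = Σ_y P(y)·H(X|Y=y):
  Y=0: P(Y=0) = 10/41, P(X|Y=0) = (3/5, 3/10, 1/10, 0) → H(X|Y=0) = 1.2955
  Y=1: P(Y=1) = 4/41, P(X|Y=1) = (0, 3/4, 1/4, 0) → H(X|Y=1) = 0.8113
  Y=2: P(Y=2) = 19/41, P(X|Y=2) = (8/19, 1/19, 7/19, 3/19) → H(X|Y=2) = 1.7002
  Y=3: P(Y=3) = 8/41, P(X|Y=3) = (0, 0, 1/4, 3/4) → H(X|Y=3) = 0.8113
H(X|Y) = (10/41)·1.2955 + (4/41)·0.8113 + (19/41)·1.7002 + (8/41)·0.8113 = 1.3413 bits

I(X;Y) = H(X) - H(X|Y) = 1.9542 - 1.3413 = 0.6129 bits

Cross-check via I(X;Y) = H(X) + H(Y) - H(X,Y): computing H(Y) from the column sums and H(X,Y) from the 16 cells in the same way gives H(Y) = 1.7983 bits and H(X,Y) = 3.1396 bits, so
I(X;Y) = 1.9542 + 1.7983 - 3.1396 = 0.6129 bits ✓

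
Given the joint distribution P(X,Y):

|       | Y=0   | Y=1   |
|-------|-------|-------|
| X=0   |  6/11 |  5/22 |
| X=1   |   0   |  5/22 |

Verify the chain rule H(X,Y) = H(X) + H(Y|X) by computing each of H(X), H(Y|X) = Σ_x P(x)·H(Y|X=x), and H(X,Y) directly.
H(X) = 0.7732 bits, H(Y|X) = 0.6753 bits, H(X,Y) = 1.4486 bits

Marginal of X (row sums):
  P(X=0) = 6/11 + 5/22 = 17/22
  P(X=1) = 0 + 5/22 = 5/22
H(X) = -[(17/22)·log₂(17/22) + (5/22)·log₂(5/22)]
  = 0.28743 + 0.48580 = 0.7732 bits

H(Y|X) = Σ_x P(x)·H(Y|X=x):
  X=0: P(X=0) = 17/22, P(Y|X=0) = (12/17, 5/17) → H(Y|X=0) = 0.87398
  X=1: P(X=1) = 5/22, P(Y|X=1) = (0, 1) → H(Y|X=1) = 0.00000
H(Y|X) = (17/22)·0.87398 + (5/22)·0.00000 = 0.6753 bits

H(X,Y) = -Σ_{x,y} P(x,y) log₂ P(x,y). Per-cell terms -P(x,y)·log₂P(x,y):
  X=0: 0.47698, 0.48580
  X=1: 0.00000, 0.48580
  (cells with P = 0 contribute 0)
Sum of the 4 terms: H(X,Y) = 1.4486 bits

Chain rule check:
  H(X) + H(Y|X) = 0.7732 + 0.6753 = 1.4485 bits
  H(X,Y) = 1.4486 bits
✓ Chain rule verified (Δ = 0.0001 is 4-dp rounding noise: each of the three values was rounded independently).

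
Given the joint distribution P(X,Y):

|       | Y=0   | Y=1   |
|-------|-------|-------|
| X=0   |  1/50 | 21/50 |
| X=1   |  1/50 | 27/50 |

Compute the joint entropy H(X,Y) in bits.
1.2314 bits

H(X,Y) = -Σ_{x,y} P(x,y) log₂ P(x,y). Per-cell terms -P(x,y)·log₂P(x,y):
  X=0: 0.1129, 0.5256
  X=1: 0.1129, 0.4800
Sum of the 4 terms: H(X,Y) = 1.2314 bits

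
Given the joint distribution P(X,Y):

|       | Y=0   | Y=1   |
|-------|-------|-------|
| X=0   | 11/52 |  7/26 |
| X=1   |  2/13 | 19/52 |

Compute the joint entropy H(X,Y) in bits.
1.9299 bits

H(X,Y) = -Σ_{x,y} P(x,y) log₂ P(x,y). Per-cell terms -P(x,y)·log₂P(x,y):
  X=0: 0.47406, 0.50968
  X=1: 0.41545, 0.53073
Sum of the 4 terms: H(X,Y) = 1.9299 bits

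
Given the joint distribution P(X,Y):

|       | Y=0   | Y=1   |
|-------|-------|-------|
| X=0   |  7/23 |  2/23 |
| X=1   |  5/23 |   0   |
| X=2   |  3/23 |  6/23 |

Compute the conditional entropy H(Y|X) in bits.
0.6584 bits

H(Y|X) = H(X,Y) - H(X)

H(X,Y) = -Σ_{x,y} P(x,y) log₂ P(x,y). Per-cell terms -P(x,y)·log₂P(x,y):
  X=0: 0.52232, 0.30640
  X=1: 0.47862, 0.00000
  X=2: 0.38330, 0.50572
  (cells with P = 0 contribute 0)
Sum of the 6 terms: H(X,Y) = 2.1964 bits

Marginal of X (row sums):
  P(X=0) = 7/23 + 2/23 = 9/23
  P(X=1) = 5/23 + 0 = 5/23
  P(X=2) = 3/23 + 6/23 = 9/23
H(X) = -[(9/23)·log₂(9/23) + (5/23)·log₂(5/23) + (9/23)·log₂(9/23)]
  = 0.52968 + 0.47862 + 0.52968 = 1.5380 bits

H(Y|X) = H(X,Y) - H(X) = 2.1964 - 1.5380 = 0.6584 bits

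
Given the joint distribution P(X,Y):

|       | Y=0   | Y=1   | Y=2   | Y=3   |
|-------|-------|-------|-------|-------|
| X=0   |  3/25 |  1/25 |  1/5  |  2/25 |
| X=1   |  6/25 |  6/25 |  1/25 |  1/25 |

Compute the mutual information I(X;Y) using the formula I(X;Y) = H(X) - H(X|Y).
0.2271 bits

I(X;Y) = H(X) - H(X|Y)

Marginal of X (row sums):
  P(X=0) = 3/25 + 1/25 + 1/5 + 2/25 = 11/25
  P(X=1) = 6/25 + 6/25 + 1/25 + 1/25 = 14/25
H(X) = -[(11/25)·log₂(11/25) + (14/25)·log₂(14/25)]
  = 0.52115 + 0.46844 = 0.9896 bits

Marginal of Y (column sums):
  P(Y=0) = 3/25 + 6/25 = 9/25
  P(Y=1) = 1/25 + 6/25 = 7/25
  P(Y=2) = 1/5 + 1/25 = 6/25
  P(Y=3) = 2/25 + 1/25 = 3/25
H(X|Y) = Σ_y P(y)·H(X|Y=y):
  Y=0: P(Y=0) = 9/25, P(X|Y=0) = (1/3, 2/3) → H(X|Y=0) = 0.91830
  Y=1: P(Y=1) = 7/25, P(X|Y=1) = (1/7, 6/7) → H(X|Y=1) = 0.59167
  Y=2: P(Y=2) = 6/25, P(X|Y=2) = (5/6, 1/6) → H(X|Y=2) = 0.65002
  Y=3: P(Y=3) = 3/25, P(X|Y=3) = (2/3, 1/3) → H(X|Y=3) = 0.91830
H(X|Y) = (9/25)·0.91830 + (7/25)·0.59167 + (6/25)·0.65002 + (3/25)·0.91830 = 0.7625 bits

I(X;Y) = H(X) - H(X|Y) = 0.9896 - 0.7625 = 0.2271 bits

Cross-check via I(X;Y) = H(X) + H(Y) - H(X,Y): computing H(Y) from the column sums and H(X,Y) from the 8 cells in the same way gives H(Y) = 1.9060 bits and H(X,Y) = 2.6685 bits, so
I(X;Y) = 0.9896 + 1.9060 - 2.6685 = 0.2271 bits ✓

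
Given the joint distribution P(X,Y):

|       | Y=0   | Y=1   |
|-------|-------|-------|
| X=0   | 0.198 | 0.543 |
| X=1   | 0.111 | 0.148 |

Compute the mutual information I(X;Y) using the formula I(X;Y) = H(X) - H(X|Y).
0.0163 bits

I(X;Y) = H(X) - H(X|Y)

Marginal of X (row sums):
  P(X=0) = 0.198 + 0.543 = 0.741
  P(X=1) = 0.111 + 0.148 = 0.259
H(X) = -[0.741·log₂(0.741) + 0.259·log₂(0.259)]
  = 0.3204 + 0.5048 = 0.8252 bits

Marginal of Y (column sums):
  P(Y=0) = 0.198 + 0.111 = 0.309
  P(Y=1) = 0.543 + 0.148 = 0.691
H(X|Y) = Σ_y P(y)·H(X|Y=y):
  Y=0: P(Y=0) = 0.309, P(X|Y=0) = (66/103, 37/103) → H(X|Y=0) = 0.9420
  Y=1: P(Y=1) = 0.691, P(X|Y=1) = (543/691, 148/691) → H(X|Y=1) = 0.7494
H(X|Y) = 0.309·0.9420 + 0.691·0.7494 = 0.8089 bits

I(X;Y) = H(X) - H(X|Y) = 0.8252 - 0.8089 = 0.0163 bits

Cross-check via I(X;Y) = H(X) + H(Y) - H(X,Y): computing H(Y) from the column sums and H(X,Y) from the 4 cells in the same way gives H(Y) = 0.8920 bits and H(X,Y) = 1.7009 bits, so
I(X;Y) = 0.8252 + 0.8920 - 1.7009 = 0.0163 bits ✓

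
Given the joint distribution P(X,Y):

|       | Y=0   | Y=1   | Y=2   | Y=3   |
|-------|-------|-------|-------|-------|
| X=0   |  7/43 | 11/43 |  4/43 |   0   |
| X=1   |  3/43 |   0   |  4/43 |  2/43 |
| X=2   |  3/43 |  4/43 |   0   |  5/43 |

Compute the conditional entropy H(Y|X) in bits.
1.5077 bits

H(Y|X) = H(X,Y) - H(X)

H(X,Y) = -Σ_{x,y} P(x,y) log₂ P(x,y). Per-cell terms -P(x,y)·log₂P(x,y):
  X=0: 0.42633, 0.50314, 0.31872, 0.00000
  X=1: 0.26800, 0.00000, 0.31872, 0.20587
  X=2: 0.26800, 0.31872, 0.00000, 0.36097
  (cells with P = 0 contribute 0)
Sum of the 12 terms: H(X,Y) = 2.9885 bits

Marginal of X (row sums):
  P(X=0) = 7/43 + 11/43 + 4/43 + 0 = 22/43
  P(X=1) = 3/43 + 0 + 4/43 + 2/43 = 9/43
  P(X=2) = 3/43 + 4/43 + 0 + 5/43 = 12/43
H(X) = -[(22/43)·log₂(22/43) + (9/43)·log₂(9/43) + (12/43)·log₂(12/43)]
  = 0.49466 + 0.47226 + 0.51385 = 1.4808 bits

H(Y|X) = H(X,Y) - H(X) = 2.9885 - 1.4808 = 1.5077 bits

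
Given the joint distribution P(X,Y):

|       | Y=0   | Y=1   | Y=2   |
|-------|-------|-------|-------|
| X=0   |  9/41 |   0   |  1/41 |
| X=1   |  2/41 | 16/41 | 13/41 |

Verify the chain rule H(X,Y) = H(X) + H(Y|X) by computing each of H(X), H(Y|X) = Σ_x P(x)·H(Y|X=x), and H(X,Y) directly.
H(X) = 0.8015 bits, H(Y|X) = 1.0772 bits, H(X,Y) = 1.8786 bits

Marginal of X (row sums):
  P(X=0) = 9/41 + 0 + 1/41 = 10/41
  P(X=1) = 2/41 + 16/41 + 13/41 = 31/41
H(X) = -[(10/41)·log₂(10/41) + (31/41)·log₂(31/41)]
  = 0.496494 + 0.304976 = 0.8015 bits

H(Y|X) = Σ_x P(x)·H(Y|X=x):
  X=0: P(X=0) = 10/41, P(Y|X=0) = (9/10, 0, 1/10) → H(Y|X=0) = 0.468996
  X=1: P(X=1) = 31/41, P(Y|X=1) = (2/31, 16/31, 13/31) → H(Y|X=1) = 1.273367
H(Y|X) = (10/41)·0.468996 + (31/41)·1.273367 = 1.0772 bits

H(X,Y) = -Σ_{x,y} P(x,y) log₂ P(x,y). Per-cell terms -P(x,y)·log₂P(x,y):
  X=0: 0.480211, 0.000000, 0.130672
  X=1: 0.212564, 0.529776, 0.525426
  (cells with P = 0 contribute 0)
Sum of the 6 terms: H(X,Y) = 1.8786 bits

Chain rule check:
  H(X) + H(Y|X) = 0.8015 + 1.0772 = 1.8787 bits
  H(X,Y) = 1.8786 bits
✓ Chain rule verified (Δ = 0.0001 is 4-dp rounding noise: each of the three values was rounded independently).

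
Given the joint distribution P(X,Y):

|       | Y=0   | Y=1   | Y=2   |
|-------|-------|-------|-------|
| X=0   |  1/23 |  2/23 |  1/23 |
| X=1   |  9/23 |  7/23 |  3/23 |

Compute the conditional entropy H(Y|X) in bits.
1.4685 bits

H(Y|X) = H(X,Y) - H(X)

H(X,Y) = -Σ_{x,y} P(x,y) log₂ P(x,y). Per-cell terms -P(x,y)·log₂P(x,y):
  X=0: 0.1967, 0.3064, 0.1967
  X=1: 0.5297, 0.5223, 0.3833
Sum of the 6 terms: H(X,Y) = 2.1351 bits

Marginal of X (row sums):
  P(X=0) = 1/23 + 2/23 + 1/23 = 4/23
  P(X=1) = 9/23 + 7/23 + 3/23 = 19/23
H(X) = -[(4/23)·log₂(4/23) + (19/23)·log₂(19/23)]
  = 0.4389 + 0.2277 = 0.6666 bits

H(Y|X) = H(X,Y) - H(X) = 2.1351 - 0.6666 = 1.4685 bits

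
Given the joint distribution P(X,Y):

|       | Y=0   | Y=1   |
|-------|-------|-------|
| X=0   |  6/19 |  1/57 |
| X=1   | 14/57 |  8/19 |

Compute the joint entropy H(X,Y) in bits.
1.6504 bits

H(X,Y) = -Σ_{x,y} P(x,y) log₂ P(x,y). Per-cell terms -P(x,y)·log₂P(x,y):
  X=0: 0.52515, 0.10233
  X=1: 0.49750, 0.52544
Sum of the 4 terms: H(X,Y) = 1.6504 bits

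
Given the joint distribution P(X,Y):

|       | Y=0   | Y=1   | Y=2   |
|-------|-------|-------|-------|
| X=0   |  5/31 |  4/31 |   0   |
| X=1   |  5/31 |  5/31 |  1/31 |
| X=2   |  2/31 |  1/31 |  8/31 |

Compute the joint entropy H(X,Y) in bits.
2.7339 bits

H(X,Y) = -Σ_{x,y} P(x,y) log₂ P(x,y). Per-cell terms -P(x,y)·log₂P(x,y):
  X=0: 0.42456, 0.38119, 0.00000
  X=1: 0.42456, 0.42456, 0.15981
  X=2: 0.25511, 0.15981, 0.50431
  (cells with P = 0 contribute 0)
Sum of the 9 terms: H(X,Y) = 2.7339 bits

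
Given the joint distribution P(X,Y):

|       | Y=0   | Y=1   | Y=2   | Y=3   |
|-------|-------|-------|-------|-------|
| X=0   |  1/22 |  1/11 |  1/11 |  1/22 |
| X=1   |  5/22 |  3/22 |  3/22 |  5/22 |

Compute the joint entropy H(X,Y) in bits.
2.7899 bits

H(X,Y) = -Σ_{x,y} P(x,y) log₂ P(x,y). Per-cell terms -P(x,y)·log₂P(x,y):
  X=0: 0.20270, 0.31449, 0.31449, 0.20270
  X=1: 0.48580, 0.39197, 0.39197, 0.48580
Sum of the 8 terms: H(X,Y) = 2.7899 bits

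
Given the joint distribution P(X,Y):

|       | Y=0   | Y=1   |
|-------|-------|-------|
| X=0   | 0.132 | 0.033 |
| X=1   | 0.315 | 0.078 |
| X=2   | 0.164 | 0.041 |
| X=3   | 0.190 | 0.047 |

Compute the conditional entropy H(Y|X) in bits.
0.7199 bits

H(Y|X) = H(X,Y) - H(X)

H(X,Y) = -Σ_{x,y} P(x,y) log₂ P(x,y). Per-cell terms -P(x,y)·log₂P(x,y):
  X=0: 0.3856, 0.1624
  X=1: 0.5250, 0.2871
  X=2: 0.4278, 0.1889
  X=3: 0.4552, 0.2073
Sum of the 8 terms: H(X,Y) = 2.6393 bits

Marginal of X (row sums):
  P(X=0) = 0.132 + 0.033 = 0.165
  P(X=1) = 0.315 + 0.078 = 0.393
  P(X=2) = 0.164 + 0.041 = 0.205
  P(X=3) = 0.190 + 0.047 = 0.237
H(X) = -[0.165·log₂(0.165) + 0.393·log₂(0.393) + 0.205·log₂(0.205) + 0.237·log₂(0.237)]
  = 0.4289 + 0.5295 + 0.4687 + 0.4923 = 1.9194 bits

H(Y|X) = H(X,Y) - H(X) = 2.6393 - 1.9194 = 0.7199 bits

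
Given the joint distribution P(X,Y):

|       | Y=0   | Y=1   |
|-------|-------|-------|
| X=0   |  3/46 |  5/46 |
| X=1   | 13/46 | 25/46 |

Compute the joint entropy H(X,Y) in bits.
1.5982 bits

H(X,Y) = -Σ_{x,y} P(x,y) log₂ P(x,y). Per-cell terms -P(x,y)·log₂P(x,y):
  X=0: 0.2569, 0.3480
  X=1: 0.5152, 0.4781
Sum of the 4 terms: H(X,Y) = 1.5982 bits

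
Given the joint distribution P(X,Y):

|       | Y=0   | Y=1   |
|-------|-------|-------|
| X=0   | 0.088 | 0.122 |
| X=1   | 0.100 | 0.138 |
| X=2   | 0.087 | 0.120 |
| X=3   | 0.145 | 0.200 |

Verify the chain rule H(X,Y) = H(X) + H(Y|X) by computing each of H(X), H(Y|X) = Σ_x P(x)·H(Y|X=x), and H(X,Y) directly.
H(X) = 1.9658 bits, H(Y|X) = 0.9815 bits, H(X,Y) = 2.9472 bits

Marginal of X (row sums):
  P(X=0) = 0.088 + 0.122 = 0.210
  P(X=1) = 0.100 + 0.138 = 0.238
  P(X=2) = 0.087 + 0.120 = 0.207
  P(X=3) = 0.145 + 0.200 = 0.345
H(X) = -[0.210·log₂(0.210) + 0.238·log₂(0.238) + 0.207·log₂(0.207) + 0.345·log₂(0.345)]
  = 0.47282 + 0.49289 + 0.47037 + 0.52969 = 1.9658 bits

H(Y|X) = Σ_x P(x)·H(Y|X=x):
  X=0: P(X=0) = 0.210, P(Y|X=0) = (44/105, 61/105) → H(Y|X=0) = 0.98101
  X=1: P(X=1) = 0.238, P(Y|X=1) = (50/119, 69/119) → H(Y|X=1) = 0.98153
  X=2: P(X=2) = 0.207, P(Y|X=2) = (29/69, 40/69) → H(Y|X=2) = 0.98159
  X=3: P(X=3) = 0.345, P(Y|X=3) = (29/69, 40/69) → H(Y|X=3) = 0.98159
H(Y|X) = 0.210·0.98101 + 0.238·0.98153 + 0.207·0.98159 + 0.345·0.98159 = 0.9815 bits

H(X,Y) = -Σ_{x,y} P(x,y) log₂ P(x,y). Per-cell terms -P(x,y)·log₂P(x,y):
  X=0: 0.30856, 0.37028
  X=1: 0.33219, 0.39430
  X=2: 0.30649, 0.36707
  X=3: 0.40395, 0.46439
Sum of the 8 terms: H(X,Y) = 2.9472 bits

Chain rule check:
  H(X) + H(Y|X) = 1.9658 + 0.9815 = 2.9473 bits
  H(X,Y) = 2.9472 bits
✓ Chain rule verified (Δ = 0.0001 is 4-dp rounding noise: each of the three values was rounded independently).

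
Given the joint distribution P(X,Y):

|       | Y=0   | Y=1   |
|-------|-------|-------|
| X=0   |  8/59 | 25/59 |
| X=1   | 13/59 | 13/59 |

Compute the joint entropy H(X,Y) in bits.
1.8774 bits

H(X,Y) = -Σ_{x,y} P(x,y) log₂ P(x,y). Per-cell terms -P(x,y)·log₂P(x,y):
  X=0: 0.3909, 0.5249
  X=1: 0.4808, 0.4808
Sum of the 4 terms: H(X,Y) = 1.8774 bits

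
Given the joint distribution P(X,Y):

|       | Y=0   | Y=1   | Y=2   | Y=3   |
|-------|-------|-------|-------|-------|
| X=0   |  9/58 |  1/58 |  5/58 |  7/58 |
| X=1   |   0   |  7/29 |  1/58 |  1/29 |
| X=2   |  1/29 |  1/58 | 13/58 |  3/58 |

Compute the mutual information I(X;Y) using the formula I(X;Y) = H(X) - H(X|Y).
0.6143 bits

I(X;Y) = H(X) - H(X|Y)

Marginal of X (row sums):
  P(X=0) = 9/58 + 1/58 + 5/58 + 7/58 = 11/29
  P(X=1) = 0 + 7/29 + 1/58 + 1/29 = 17/58
  P(X=2) = 1/29 + 1/58 + 13/58 + 3/58 = 19/58
H(X) = -[(11/29)·log₂(11/29) + (17/58)·log₂(17/58) + (19/58)·log₂(19/58)]
  = 0.530484 + 0.518945 + 0.527431 = 1.57686 bits

Marginal of Y (column sums):
  P(Y=0) = 9/58 + 0 + 1/29 = 11/58
  P(Y=1) = 1/58 + 7/29 + 1/58 = 8/29
  P(Y=2) = 5/58 + 1/58 + 13/58 = 19/58
  P(Y=3) = 7/58 + 1/29 + 3/58 = 6/29
H(X|Y) = Σ_y P(y)·H(X|Y=y):
  Y=0: P(Y=0) = 11/58, P(X|Y=0) = (9/11, 0, 2/11) → H(X|Y=0) = 0.684038
  Y=1: P(Y=1) = 8/29, P(X|Y=1) = (1/16, 7/8, 1/16) → H(X|Y=1) = 0.668564
  Y=2: P(Y=2) = 19/58, P(X|Y=2) = (5/19, 1/19, 13/19) → H(X|Y=2) = 1.105014
  Y=3: P(Y=3) = 6/29, P(X|Y=3) = (7/12, 1/6, 1/4) → H(X|Y=3) = 1.384432
H(X|Y) = (11/58)·0.684038 + (8/29)·0.668564 + (19/58)·1.105014 + (6/29)·1.384432 = 0.96258 bits

I(X;Y) = H(X) - H(X|Y) = 1.57686 - 0.96258 = 0.6143 bits

Cross-check via I(X;Y) = H(X) + H(Y) - H(X,Y): computing H(Y) from the column sums and H(X,Y) from the 12 cells in the same way gives H(Y) = 1.96515 bits and H(X,Y) = 2.92774 bits, so
I(X;Y) = 1.57686 + 1.96515 - 2.92774 = 0.6143 bits ✓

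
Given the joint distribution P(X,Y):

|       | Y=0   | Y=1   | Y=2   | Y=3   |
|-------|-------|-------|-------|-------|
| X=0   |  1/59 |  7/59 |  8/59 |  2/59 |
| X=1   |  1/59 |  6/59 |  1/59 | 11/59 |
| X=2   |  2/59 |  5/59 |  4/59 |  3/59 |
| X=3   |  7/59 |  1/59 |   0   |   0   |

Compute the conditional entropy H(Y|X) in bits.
1.4888 bits

H(Y|X) = H(X,Y) - H(X)

H(X,Y) = -Σ_{x,y} P(x,y) log₂ P(x,y). Per-cell terms -P(x,y)·log₂P(x,y):
  X=0: 0.09971, 0.36486, 0.39087, 0.16551
  X=1: 0.09971, 0.33536, 0.09971, 0.45179
  X=2: 0.16551, 0.30176, 0.26323, 0.21853
  X=3: 0.36486, 0.09971, 0.00000, 0.00000
  (cells with P = 0 contribute 0)
Sum of the 16 terms: H(X,Y) = 3.4211 bits

Marginal of X (row sums):
  P(X=0) = 1/59 + 7/59 + 8/59 + 2/59 = 18/59
  P(X=1) = 1/59 + 6/59 + 1/59 + 11/59 = 19/59
  P(X=2) = 2/59 + 5/59 + 4/59 + 3/59 = 14/59
  P(X=3) = 7/59 + 1/59 + 0 + 0 = 8/59
H(X) = -[(18/59)·log₂(18/59) + (19/59)·log₂(19/59) + (14/59)·log₂(14/59) + (8/59)·log₂(8/59)]
  = 0.52252 + 0.52643 + 0.49244 + 0.39087 = 1.9323 bits

H(Y|X) = H(X,Y) - H(X) = 3.4211 - 1.9323 = 1.4888 bits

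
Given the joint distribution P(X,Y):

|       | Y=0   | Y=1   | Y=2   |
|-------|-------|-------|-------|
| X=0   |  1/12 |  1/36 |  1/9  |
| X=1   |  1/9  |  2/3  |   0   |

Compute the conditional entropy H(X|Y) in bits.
0.3598 bits

H(X|Y) = H(X,Y) - H(Y)

H(X,Y) = -Σ_{x,y} P(x,y) log₂ P(x,y). Per-cell terms -P(x,y)·log₂P(x,y):
  X=0: 0.29875, 0.14361, 0.35221
  X=1: 0.35221, 0.38998, 0.00000
  (cells with P = 0 contribute 0)
Sum of the 6 terms: H(X,Y) = 1.53676 bits

Marginal of Y (column sums):
  P(Y=0) = 1/12 + 1/9 = 7/36
  P(Y=1) = 1/36 + 2/3 = 25/36
  P(Y=2) = 1/9 + 0 = 1/9
H(Y) = -[(7/36)·log₂(7/36) + (25/36)·log₂(25/36) + (1/9)·log₂(1/9)]
  = 0.45939 + 0.36533 + 0.35221 = 1.17693 bits

H(X|Y) = H(X,Y) - H(Y) = 1.53676 - 1.17693 = 0.3598 bits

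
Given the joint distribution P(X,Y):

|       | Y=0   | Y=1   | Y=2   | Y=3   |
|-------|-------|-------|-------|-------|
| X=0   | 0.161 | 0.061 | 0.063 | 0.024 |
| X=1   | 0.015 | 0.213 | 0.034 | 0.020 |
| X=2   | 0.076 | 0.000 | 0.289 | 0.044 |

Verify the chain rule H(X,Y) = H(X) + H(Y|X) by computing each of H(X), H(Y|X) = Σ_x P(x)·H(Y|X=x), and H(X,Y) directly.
H(X) = 1.5661 bits, H(Y|X) = 1.3279 bits, H(X,Y) = 2.8940 bits

Marginal of X (row sums):
  P(X=0) = 0.161 + 0.061 + 0.063 + 0.024 = 0.309
  P(X=1) = 0.015 + 0.213 + 0.034 + 0.020 = 0.282
  P(X=2) = 0.076 + 0.000 + 0.289 + 0.044 = 0.409
H(X) = -[0.309·log₂(0.309) + 0.282·log₂(0.282) + 0.409·log₂(0.409)]
  = 0.52355 + 0.51500 + 0.52754 = 1.5661 bits

H(Y|X) = Σ_x P(x)·H(Y|X=x):
  X=0: P(X=0) = 0.309, P(Y|X=0) = (161/309, 61/309, 21/103, 8/103) → H(Y|X=0) = 1.70622
  X=1: P(X=1) = 0.282, P(Y|X=1) = (5/94, 71/94, 17/141, 10/141) → H(Y|X=1) = 1.16966
  X=2: P(X=2) = 0.409, P(Y|X=2) = (76/409, 0, 289/409, 44/409) → H(Y|X=2) = 1.15124
H(Y|X) = 0.309·1.70622 + 0.282·1.16966 + 0.409·1.15124 = 1.3279 bits

H(X,Y) = -Σ_{x,y} P(x,y) log₂ P(x,y). Per-cell terms -P(x,y)·log₂P(x,y):
  X=0: 0.42421, 0.24614, 0.25128, 0.12914
  X=1: 0.09088, 0.47522, 0.16586, 0.11288
  X=2: 0.28256, 0.00000, 0.51756, 0.19828
  (cells with P = 0 contribute 0)
Sum of the 12 terms: H(X,Y) = 2.8940 bits

Chain rule check:
  H(X) + H(Y|X) = 1.5661 + 1.3279 = 2.8940 bits
  H(X,Y) = 2.8940 bits
✓ Chain rule verified.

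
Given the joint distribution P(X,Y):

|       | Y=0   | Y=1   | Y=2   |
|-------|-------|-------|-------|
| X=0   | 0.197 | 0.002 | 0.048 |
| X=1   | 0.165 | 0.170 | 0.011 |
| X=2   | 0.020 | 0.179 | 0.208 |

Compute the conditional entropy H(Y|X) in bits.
1.0974 bits

H(Y|X) = H(X,Y) - H(X)

H(X,Y) = -Σ_{x,y} P(x,y) log₂ P(x,y). Per-cell terms -P(x,y)·log₂P(x,y):
  X=0: 0.46172, 0.01793, 0.21028
  X=1: 0.42891, 0.43459, 0.07157
  X=2: 0.11288, 0.44427, 0.47119
Sum of the 9 terms: H(X,Y) = 2.6533 bits

Marginal of X (row sums):
  P(X=0) = 0.197 + 0.002 + 0.048 = 0.247
  P(X=1) = 0.165 + 0.170 + 0.011 = 0.346
  P(X=2) = 0.020 + 0.179 + 0.208 = 0.407
H(X) = -[0.247·log₂(0.247) + 0.346·log₂(0.346) + 0.407·log₂(0.407)]
  = 0.49830 + 0.52978 + 0.52784 = 1.5559 bits

H(Y|X) = H(X,Y) - H(X) = 2.6533 - 1.5559 = 1.0974 bits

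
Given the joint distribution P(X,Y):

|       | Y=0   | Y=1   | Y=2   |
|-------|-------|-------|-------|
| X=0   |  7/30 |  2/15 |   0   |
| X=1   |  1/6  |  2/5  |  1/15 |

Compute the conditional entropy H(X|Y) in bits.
0.8246 bits

H(X|Y) = H(X,Y) - H(Y)

H(X,Y) = -Σ_{x,y} P(x,y) log₂ P(x,y). Per-cell terms -P(x,y)·log₂P(x,y):
  X=0: 0.48989, 0.38759, 0.00000
  X=1: 0.43083, 0.52877, 0.26046
  (cells with P = 0 contribute 0)
Sum of the 6 terms: H(X,Y) = 2.0975 bits

Marginal of Y (column sums):
  P(Y=0) = 7/30 + 1/6 = 2/5
  P(Y=1) = 2/15 + 2/5 = 8/15
  P(Y=2) = 0 + 1/15 = 1/15
H(Y) = -[(2/5)·log₂(2/5) + (8/15)·log₂(8/15) + (1/15)·log₂(1/15)]
  = 0.52877 + 0.48367 + 0.26046 = 1.2729 bits

H(X|Y) = H(X,Y) - H(Y) = 2.0975 - 1.2729 = 0.8246 bits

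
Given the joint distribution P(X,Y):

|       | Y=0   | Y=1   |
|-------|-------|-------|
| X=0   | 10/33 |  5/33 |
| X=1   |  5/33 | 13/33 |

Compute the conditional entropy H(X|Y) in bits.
0.8824 bits

H(X|Y) = H(X,Y) - H(Y)

H(X,Y) = -Σ_{x,y} P(x,y) log₂ P(x,y). Per-cell terms -P(x,y)·log₂P(x,y):
  X=0: 0.5220, 0.4125
  X=1: 0.4125, 0.5294
Sum of the 4 terms: H(X,Y) = 1.8764 bits

Marginal of Y (column sums):
  P(Y=0) = 10/33 + 5/33 = 5/11
  P(Y=1) = 5/33 + 13/33 = 6/11
H(Y) = -[(5/11)·log₂(5/11) + (6/11)·log₂(6/11)]
  = 0.5170 + 0.4770 = 0.9940 bits

H(X|Y) = H(X,Y) - H(Y) = 1.8764 - 0.9940 = 0.8824 bits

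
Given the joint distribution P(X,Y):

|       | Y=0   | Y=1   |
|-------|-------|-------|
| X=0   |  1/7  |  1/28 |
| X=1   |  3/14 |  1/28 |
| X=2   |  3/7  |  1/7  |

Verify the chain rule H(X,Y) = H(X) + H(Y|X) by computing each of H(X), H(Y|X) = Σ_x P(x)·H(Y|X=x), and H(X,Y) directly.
H(X) = 1.4052 bits, H(Y|X) = 0.7404 bits, H(X,Y) = 2.1456 bits

Marginal of X (row sums):
  P(X=0) = 1/7 + 1/28 = 5/28
  P(X=1) = 3/14 + 1/28 = 1/4
  P(X=2) = 3/7 + 1/7 = 4/7
H(X) = -[(5/28)·log₂(5/28) + (1/4)·log₂(1/4) + (4/7)·log₂(4/7)]
  = 0.44383 + 0.50000 + 0.46135 = 1.4052 bits

H(Y|X) = Σ_x P(x)·H(Y|X=x):
  X=0: P(X=0) = 5/28, P(Y|X=0) = (4/5, 1/5) → H(Y|X=0) = 0.72193
  X=1: P(X=1) = 1/4, P(Y|X=1) = (6/7, 1/7) → H(Y|X=1) = 0.59167
  X=2: P(X=2) = 4/7, P(Y|X=2) = (3/4, 1/4) → H(Y|X=2) = 0.81128
H(Y|X) = (5/28)·0.72193 + (1/4)·0.59167 + (4/7)·0.81128 = 0.7404 bits

H(X,Y) = -Σ_{x,y} P(x,y) log₂ P(x,y). Per-cell terms -P(x,y)·log₂P(x,y):
  X=0: 0.40105, 0.17169
  X=1: 0.47623, 0.17169
  X=2: 0.52388, 0.40105
Sum of the 6 terms: H(X,Y) = 2.1456 bits

Chain rule check:
  H(X) + H(Y|X) = 1.4052 + 0.7404 = 2.1456 bits
  H(X,Y) = 2.1456 bits
✓ Chain rule verified.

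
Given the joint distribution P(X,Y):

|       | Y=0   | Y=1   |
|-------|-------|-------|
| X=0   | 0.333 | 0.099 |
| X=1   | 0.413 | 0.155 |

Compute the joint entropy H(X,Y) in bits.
1.8024 bits

H(X,Y) = -Σ_{x,y} P(x,y) log₂ P(x,y). Per-cell terms -P(x,y)·log₂P(x,y):
  X=0: 0.5283, 0.3303
  X=1: 0.5269, 0.4169
Sum of the 4 terms: H(X,Y) = 1.8024 bits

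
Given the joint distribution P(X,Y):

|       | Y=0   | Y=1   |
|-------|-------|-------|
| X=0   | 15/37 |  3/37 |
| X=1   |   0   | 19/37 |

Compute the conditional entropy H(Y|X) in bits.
0.3162 bits

H(Y|X) = H(X,Y) - H(X)

H(X,Y) = -Σ_{x,y} P(x,y) log₂ P(x,y). Per-cell terms -P(x,y)·log₂P(x,y):
  X=0: 0.52807, 0.29388
  X=1: 0.00000, 0.49376
  (cells with P = 0 contribute 0)
Sum of the 4 terms: H(X,Y) = 1.3157 bits

Marginal of X (row sums):
  P(X=0) = 15/37 + 3/37 = 18/37
  P(X=1) = 0 + 19/37 = 19/37
H(X) = -[(18/37)·log₂(18/37) + (19/37)·log₂(19/37)]
  = 0.50572 + 0.49376 = 0.9995 bits

H(Y|X) = H(X,Y) - H(X) = 1.3157 - 0.9995 = 0.3162 bits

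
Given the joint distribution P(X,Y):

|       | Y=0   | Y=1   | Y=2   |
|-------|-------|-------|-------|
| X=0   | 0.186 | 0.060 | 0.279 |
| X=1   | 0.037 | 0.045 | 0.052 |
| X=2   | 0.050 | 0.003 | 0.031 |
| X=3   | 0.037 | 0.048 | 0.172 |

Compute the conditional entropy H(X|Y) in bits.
1.6022 bits

H(X|Y) = H(X,Y) - H(Y)

H(X,Y) = -Σ_{x,y} P(x,y) log₂ P(x,y). Per-cell terms -P(x,y)·log₂P(x,y):
  X=0: 0.451352, 0.243534, 0.513824
  X=1: 0.175984, 0.201327, 0.221798
  X=2: 0.216096, 0.025142, 0.155359
  X=3: 0.175984, 0.210279, 0.436797
Sum of the 12 terms: H(X,Y) = 3.02748 bits

Marginal of Y (column sums):
  P(Y=0) = 0.186 + 0.037 + 0.050 + 0.037 = 0.310
  P(Y=1) = 0.060 + 0.045 + 0.003 + 0.048 = 0.156
  P(Y=2) = 0.279 + 0.052 + 0.031 + 0.172 = 0.534
H(Y) = -[0.310·log₂(0.310) + 0.156·log₂(0.156) + 0.534·log₂(0.534)]
  = 0.523795 + 0.418140 + 0.483317 = 1.42525 bits

H(X|Y) = H(X,Y) - H(Y) = 3.02748 - 1.42525 = 1.6022 bits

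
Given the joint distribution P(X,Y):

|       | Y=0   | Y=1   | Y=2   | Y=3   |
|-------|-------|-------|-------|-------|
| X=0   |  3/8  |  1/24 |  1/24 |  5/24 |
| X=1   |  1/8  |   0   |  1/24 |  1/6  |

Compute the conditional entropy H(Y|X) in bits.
1.4628 bits

H(Y|X) = H(X,Y) - H(X)

H(X,Y) = -Σ_{x,y} P(x,y) log₂ P(x,y). Per-cell terms -P(x,y)·log₂P(x,y):
  X=0: 0.53064, 0.19104, 0.19104, 0.47147
  X=1: 0.37500, 0.00000, 0.19104, 0.43083
  (cells with P = 0 contribute 0)
Sum of the 8 terms: H(X,Y) = 2.3811 bits

Marginal of X (row sums):
  P(X=0) = 3/8 + 1/24 + 1/24 + 5/24 = 2/3
  P(X=1) = 1/8 + 0 + 1/24 + 1/6 = 1/3
H(X) = -[(2/3)·log₂(2/3) + (1/3)·log₂(1/3)]
  = 0.38998 + 0.52832 = 0.9183 bits

H(Y|X) = H(X,Y) - H(X) = 2.3811 - 0.9183 = 1.4628 bits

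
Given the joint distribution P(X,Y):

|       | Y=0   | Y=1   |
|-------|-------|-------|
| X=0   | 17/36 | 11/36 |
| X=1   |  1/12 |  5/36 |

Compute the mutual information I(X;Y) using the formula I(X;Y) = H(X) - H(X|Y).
0.0272 bits

I(X;Y) = H(X) - H(X|Y)

Marginal of X (row sums):
  P(X=0) = 17/36 + 11/36 = 7/9
  P(X=1) = 1/12 + 5/36 = 2/9
H(X) = -[(7/9)·log₂(7/9) + (2/9)·log₂(2/9)]
  = 0.2820 + 0.4822 = 0.7642 bits

Marginal of Y (column sums):
  P(Y=0) = 17/36 + 1/12 = 5/9
  P(Y=1) = 11/36 + 5/36 = 4/9
H(X|Y) = Σ_y P(y)·H(X|Y=y):
  Y=0: P(Y=0) = 5/9, P(X|Y=0) = (17/20, 3/20) → H(X|Y=0) = 0.6098
  Y=1: P(Y=1) = 4/9, P(X|Y=1) = (11/16, 5/16) → H(X|Y=1) = 0.8960
H(X|Y) = (5/9)·0.6098 + (4/9)·0.8960 = 0.7370 bits

I(X;Y) = H(X) - H(X|Y) = 0.7642 - 0.7370 = 0.0272 bits

Cross-check via I(X;Y) = H(X) + H(Y) - H(X,Y): computing H(Y) from the column sums and H(X,Y) from the 4 cells in the same way gives H(Y) = 0.9911 bits and H(X,Y) = 1.7281 bits, so
I(X;Y) = 0.7642 + 0.9911 - 1.7281 = 0.0272 bits ✓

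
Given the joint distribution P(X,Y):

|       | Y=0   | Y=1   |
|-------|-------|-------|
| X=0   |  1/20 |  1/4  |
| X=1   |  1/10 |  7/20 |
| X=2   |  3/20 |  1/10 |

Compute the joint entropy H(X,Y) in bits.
2.3211 bits

H(X,Y) = -Σ_{x,y} P(x,y) log₂ P(x,y). Per-cell terms -P(x,y)·log₂P(x,y):
  X=0: 0.2161, 0.5000
  X=1: 0.3322, 0.5301
  X=2: 0.4105, 0.3322
Sum of the 6 terms: H(X,Y) = 2.3211 bits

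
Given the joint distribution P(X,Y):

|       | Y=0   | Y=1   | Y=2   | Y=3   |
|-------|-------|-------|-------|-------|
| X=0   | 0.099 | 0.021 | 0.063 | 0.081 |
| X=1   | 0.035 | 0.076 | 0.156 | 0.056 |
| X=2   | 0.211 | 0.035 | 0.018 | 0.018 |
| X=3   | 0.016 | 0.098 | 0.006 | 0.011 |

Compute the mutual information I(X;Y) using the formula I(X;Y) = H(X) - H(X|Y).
0.3909 bits

I(X;Y) = H(X) - H(X|Y)

Marginal of X (row sums):
  P(X=0) = 0.099 + 0.021 + 0.063 + 0.081 = 0.264
  P(X=1) = 0.035 + 0.076 + 0.156 + 0.056 = 0.323
  P(X=2) = 0.211 + 0.035 + 0.018 + 0.018 = 0.282
  P(X=3) = 0.016 + 0.098 + 0.006 + 0.011 = 0.131
H(X) = -[0.264·log₂(0.264) + 0.323·log₂(0.323) + 0.282·log₂(0.282) + 0.131·log₂(0.131)]
  = 0.50725 + 0.52662 + 0.51500 + 0.38414 = 1.9330 bits

Marginal of Y (column sums):
  P(Y=0) = 0.099 + 0.035 + 0.211 + 0.016 = 0.361
  P(Y=1) = 0.021 + 0.076 + 0.035 + 0.098 = 0.230
  P(Y=2) = 0.063 + 0.156 + 0.018 + 0.006 = 0.243
  P(Y=3) = 0.081 + 0.056 + 0.018 + 0.011 = 0.166
H(X|Y) = Σ_y P(y)·H(X|Y=y):
  Y=0: P(Y=0) = 0.361, P(X|Y=0) = (99/361, 35/361, 211/361, 16/361) → H(X|Y=0) = 1.49036
  Y=1: P(Y=1) = 0.230, P(X|Y=1) = (21/230, 38/115, 7/46, 49/115) → H(X|Y=1) = 1.78094
  Y=2: P(Y=2) = 0.243, P(X|Y=2) = (7/27, 52/81, 2/27, 2/81) → H(X|Y=2) = 1.32539
  Y=3: P(Y=3) = 0.166, P(X|Y=3) = (81/166, 28/83, 9/83, 11/166) → H(X|Y=3) = 1.64099
H(X|Y) = 0.361·1.49036 + 0.230·1.78094 + 0.243·1.32539 + 0.166·1.64099 = 1.5421 bits

I(X;Y) = H(X) - H(X|Y) = 1.9330 - 1.5421 = 0.3909 bits

Cross-check via I(X;Y) = H(X) + H(Y) - H(X,Y): computing H(Y) from the column sums and H(X,Y) from the 16 cells in the same way gives H(Y) = 1.9443 bits and H(X,Y) = 3.4864 bits, so
I(X;Y) = 1.9330 + 1.9443 - 3.4864 = 0.3909 bits ✓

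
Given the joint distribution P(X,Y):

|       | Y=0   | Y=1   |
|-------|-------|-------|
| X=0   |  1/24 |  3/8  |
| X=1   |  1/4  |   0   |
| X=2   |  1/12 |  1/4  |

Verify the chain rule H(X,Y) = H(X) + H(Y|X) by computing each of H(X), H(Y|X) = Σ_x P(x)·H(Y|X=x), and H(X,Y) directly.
H(X) = 1.5546 bits, H(Y|X) = 0.4658 bits, H(X,Y) = 2.0204 bits

Marginal of X (row sums):
  P(X=0) = 1/24 + 3/8 = 5/12
  P(X=1) = 1/4 + 0 = 1/4
  P(X=2) = 1/12 + 1/4 = 1/3
H(X) = -[(5/12)·log₂(5/12) + (1/4)·log₂(1/4) + (1/3)·log₂(1/3)]
  = 0.52626 + 0.50000 + 0.52832 = 1.5546 bits

H(Y|X) = Σ_x P(x)·H(Y|X=x):
  X=0: P(X=0) = 5/12, P(Y|X=0) = (1/10, 9/10) → H(Y|X=0) = 0.46900
  X=1: P(X=1) = 1/4, P(Y|X=1) = (1, 0) → H(Y|X=1) = 0.00000
  X=2: P(X=2) = 1/3, P(Y|X=2) = (1/4, 3/4) → H(Y|X=2) = 0.81128
H(Y|X) = (5/12)·0.46900 + (1/4)·0.00000 + (1/3)·0.81128 = 0.4658 bits

H(X,Y) = -Σ_{x,y} P(x,y) log₂ P(x,y). Per-cell terms -P(x,y)·log₂P(x,y):
  X=0: 0.19104, 0.53064
  X=1: 0.50000, 0.00000
  X=2: 0.29875, 0.50000
  (cells with P = 0 contribute 0)
Sum of the 6 terms: H(X,Y) = 2.0204 bits

Chain rule check:
  H(X) + H(Y|X) = 1.5546 + 0.4658 = 2.0204 bits
  H(X,Y) = 2.0204 bits
✓ Chain rule verified.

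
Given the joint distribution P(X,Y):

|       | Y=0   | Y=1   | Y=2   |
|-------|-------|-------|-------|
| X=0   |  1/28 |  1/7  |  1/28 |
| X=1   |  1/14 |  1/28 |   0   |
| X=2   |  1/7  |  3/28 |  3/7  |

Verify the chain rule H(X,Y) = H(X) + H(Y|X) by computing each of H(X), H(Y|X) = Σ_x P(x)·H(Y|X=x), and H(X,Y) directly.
H(X) = 1.2011 bits, H(Y|X) = 1.2572 bits, H(X,Y) = 2.4583 bits

Marginal of X (row sums):
  P(X=0) = 1/28 + 1/7 + 1/28 = 3/14
  P(X=1) = 1/14 + 1/28 + 0 = 3/28
  P(X=2) = 1/7 + 3/28 + 3/7 = 19/28
H(X) = -[(3/14)·log₂(3/14) + (3/28)·log₂(3/28) + (19/28)·log₂(19/28)]
  = 0.47623 + 0.34526 + 0.37961 = 1.2011 bits

H(Y|X) = Σ_x P(x)·H(Y|X=x):
  X=0: P(X=0) = 3/14, P(Y|X=0) = (1/6, 2/3, 1/6) → H(Y|X=0) = 1.25163
  X=1: P(X=1) = 3/28, P(Y|X=1) = (2/3, 1/3, 0) → H(Y|X=1) = 0.91830
  X=2: P(X=2) = 19/28, P(Y|X=2) = (4/19, 3/19, 12/19) → H(Y|X=2) = 1.31243
H(Y|X) = (3/14)·1.25163 + (3/28)·0.91830 + (19/28)·1.31243 = 1.2572 bits

H(X,Y) = -Σ_{x,y} P(x,y) log₂ P(x,y). Per-cell terms -P(x,y)·log₂P(x,y):
  X=0: 0.17169, 0.40105, 0.17169
  X=1: 0.27195, 0.17169, 0.00000
  X=2: 0.40105, 0.34526, 0.52388
  (cells with P = 0 contribute 0)
Sum of the 9 terms: H(X,Y) = 2.4583 bits

Chain rule check:
  H(X) + H(Y|X) = 1.2011 + 1.2572 = 2.4583 bits
  H(X,Y) = 2.4583 bits
✓ Chain rule verified.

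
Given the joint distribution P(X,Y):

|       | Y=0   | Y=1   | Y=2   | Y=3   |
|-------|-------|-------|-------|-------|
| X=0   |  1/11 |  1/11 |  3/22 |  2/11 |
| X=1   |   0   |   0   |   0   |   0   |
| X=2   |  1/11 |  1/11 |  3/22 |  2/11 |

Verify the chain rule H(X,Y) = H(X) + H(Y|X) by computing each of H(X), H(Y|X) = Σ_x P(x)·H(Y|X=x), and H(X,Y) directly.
H(X) = 1.0000 bits, H(Y|X) = 1.9363 bits, H(X,Y) = 2.9363 bits

Marginal of X (row sums):
  P(X=0) = 1/11 + 1/11 + 3/22 + 2/11 = 1/2
  P(X=1) = 0 + 0 + 0 + 0 = 0
  P(X=2) = 1/11 + 1/11 + 3/22 + 2/11 = 1/2
H(X) = -[(1/2)·log₂(1/2) + (1/2)·log₂(1/2)]   (outcomes with P = 0 contribute 0)
  = 0.500000 + 0.500000 = 1.0000 bits

H(Y|X) = Σ_x P(x)·H(Y|X=x):
  X=0: P(X=0) = 1/2, P(Y|X=0) = (2/11, 2/11, 3/11, 4/11) → H(Y|X=0) = 1.936260
  X=1: P(X=1) = 0 → contributes 0
  X=2: P(X=2) = 1/2, P(Y|X=2) = (2/11, 2/11, 3/11, 4/11) → H(Y|X=2) = 1.936260
H(Y|X) = (1/2)·1.936260 + (1/2)·1.936260 = 1.9363 bits

H(X,Y) = -Σ_{x,y} P(x,y) log₂ P(x,y). Per-cell terms -P(x,y)·log₂P(x,y):
  X=0: 0.314494, 0.314494, 0.391973, 0.447169
  X=1: 0.000000, 0.000000, 0.000000, 0.000000
  X=2: 0.314494, 0.314494, 0.391973, 0.447169
  (cells with P = 0 contribute 0)
Sum of the 12 terms: H(X,Y) = 2.9363 bits

Chain rule check:
  H(X) + H(Y|X) = 1.0000 + 1.9363 = 2.9363 bits
  H(X,Y) = 2.9363 bits
✓ Chain rule verified.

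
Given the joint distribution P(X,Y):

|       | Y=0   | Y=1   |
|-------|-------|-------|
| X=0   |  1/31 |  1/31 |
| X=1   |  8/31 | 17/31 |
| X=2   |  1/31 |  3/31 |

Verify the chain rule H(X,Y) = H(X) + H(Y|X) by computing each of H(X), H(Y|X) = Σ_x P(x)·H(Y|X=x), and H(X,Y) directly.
H(X) = 0.8866 bits, H(Y|X) = 0.8985 bits, H(X,Y) = 1.7851 bits

Marginal of X (row sums):
  P(X=0) = 1/31 + 1/31 = 2/31
  P(X=1) = 8/31 + 17/31 = 25/31
  P(X=2) = 1/31 + 3/31 = 4/31
H(X) = -[(2/31)·log₂(2/31) + (25/31)·log₂(25/31) + (4/31)·log₂(4/31)]
  = 0.25511 + 0.25027 + 0.38119 = 0.8866 bits

H(Y|X) = Σ_x P(x)·H(Y|X=x):
  X=0: P(X=0) = 2/31, P(Y|X=0) = (1/2, 1/2) → H(Y|X=0) = 1.00000
  X=1: P(X=1) = 25/31, P(Y|X=1) = (8/25, 17/25) → H(Y|X=1) = 0.90438
  X=2: P(X=2) = 4/31, P(Y|X=2) = (1/4, 3/4) → H(Y|X=2) = 0.81128
H(Y|X) = (2/31)·1.00000 + (25/31)·0.90438 + (4/31)·0.81128 = 0.8985 bits

H(X,Y) = -Σ_{x,y} P(x,y) log₂ P(x,y). Per-cell terms -P(x,y)·log₂P(x,y):
  X=0: 0.15981, 0.15981
  X=1: 0.50431, 0.47531
  X=2: 0.15981, 0.32605
Sum of the 6 terms: H(X,Y) = 1.7851 bits

Chain rule check:
  H(X) + H(Y|X) = 0.8866 + 0.8985 = 1.7851 bits
  H(X,Y) = 1.7851 bits
✓ Chain rule verified.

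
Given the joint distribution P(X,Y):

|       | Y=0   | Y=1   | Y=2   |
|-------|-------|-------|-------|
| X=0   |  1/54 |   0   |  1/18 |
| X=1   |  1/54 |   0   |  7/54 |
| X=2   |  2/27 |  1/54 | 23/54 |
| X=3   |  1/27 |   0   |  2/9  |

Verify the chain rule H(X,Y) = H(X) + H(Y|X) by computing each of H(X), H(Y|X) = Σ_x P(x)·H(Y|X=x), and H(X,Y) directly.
H(X) = 1.6825 bits, H(Y|X) = 0.7119 bits, H(X,Y) = 2.3944 bits

Marginal of X (row sums):
  P(X=0) = 1/54 + 0 + 1/18 = 2/27
  P(X=1) = 1/54 + 0 + 7/54 = 4/27
  P(X=2) = 2/27 + 1/54 + 23/54 = 14/27
  P(X=3) = 1/27 + 0 + 2/9 = 7/27
H(X) = -[(2/27)·log₂(2/27) + (4/27)·log₂(4/27) + (14/27)·log₂(14/27) + (7/27)·log₂(7/27)]
  = 0.27814 + 0.40813 + 0.49131 + 0.50492 = 1.6825 bits

H(Y|X) = Σ_x P(x)·H(Y|X=x):
  X=0: P(X=0) = 2/27, P(Y|X=0) = (1/4, 0, 3/4) → H(Y|X=0) = 0.81128
  X=1: P(X=1) = 4/27, P(Y|X=1) = (1/8, 0, 7/8) → H(Y|X=1) = 0.54356
  X=2: P(X=2) = 14/27, P(Y|X=2) = (1/7, 1/28, 23/28) → H(Y|X=2) = 0.80586
  X=3: P(X=3) = 7/27, P(Y|X=3) = (1/7, 0, 6/7) → H(Y|X=3) = 0.59167
H(Y|X) = (2/27)·0.81128 + (4/27)·0.54356 + (14/27)·0.80586 + (7/27)·0.59167 = 0.7119 bits

H(X,Y) = -Σ_{x,y} P(x,y) log₂ P(x,y). Per-cell terms -P(x,y)·log₂P(x,y):
  X=0: 0.10657, 0.00000, 0.23166
  X=1: 0.10657, 0.00000, 0.38209
  X=2: 0.27814, 0.10657, 0.52445
  X=3: 0.17611, 0.00000, 0.48221
  (cells with P = 0 contribute 0)
Sum of the 12 terms: H(X,Y) = 2.3944 bits

Chain rule check:
  H(X) + H(Y|X) = 1.6825 + 0.7119 = 2.3944 bits
  H(X,Y) = 2.3944 bits
✓ Chain rule verified.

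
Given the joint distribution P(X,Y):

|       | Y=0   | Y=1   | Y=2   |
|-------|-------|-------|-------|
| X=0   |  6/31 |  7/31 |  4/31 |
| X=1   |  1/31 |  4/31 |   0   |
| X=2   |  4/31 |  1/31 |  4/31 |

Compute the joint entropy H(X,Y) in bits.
2.7877 bits

H(X,Y) = -Σ_{x,y} P(x,y) log₂ P(x,y). Per-cell terms -P(x,y)·log₂P(x,y):
  X=0: 0.45856, 0.48477, 0.38119
  X=1: 0.15981, 0.38119, 0.00000
  X=2: 0.38119, 0.15981, 0.38119
  (cells with P = 0 contribute 0)
Sum of the 9 terms: H(X,Y) = 2.7877 bits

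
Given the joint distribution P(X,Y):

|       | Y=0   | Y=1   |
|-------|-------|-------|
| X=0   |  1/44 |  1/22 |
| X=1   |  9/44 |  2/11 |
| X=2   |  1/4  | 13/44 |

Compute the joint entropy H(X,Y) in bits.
2.2620 bits

H(X,Y) = -Σ_{x,y} P(x,y) log₂ P(x,y). Per-cell terms -P(x,y)·log₂P(x,y):
  X=0: 0.1241, 0.2027
  X=1: 0.4683, 0.4472
  X=2: 0.5000, 0.5197
Sum of the 6 terms: H(X,Y) = 2.2620 bits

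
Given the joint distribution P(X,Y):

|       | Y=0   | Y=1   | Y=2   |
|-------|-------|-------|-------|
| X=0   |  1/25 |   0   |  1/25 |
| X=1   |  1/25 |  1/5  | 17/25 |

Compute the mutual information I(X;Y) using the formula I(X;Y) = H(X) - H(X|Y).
0.0993 bits

I(X;Y) = H(X) - H(X|Y)

Marginal of X (row sums):
  P(X=0) = 1/25 + 0 + 1/25 = 2/25
  P(X=1) = 1/25 + 1/5 + 17/25 = 23/25
H(X) = -[(2/25)·log₂(2/25) + (23/25)·log₂(23/25)]
  = 0.29151 + 0.11067 = 0.4022 bits

Marginal of Y (column sums):
  P(Y=0) = 1/25 + 1/25 = 2/25
  P(Y=1) = 0 + 1/5 = 1/5
  P(Y=2) = 1/25 + 17/25 = 18/25
H(X|Y) = Σ_y P(y)·H(X|Y=y):
  Y=0: P(Y=0) = 2/25, P(X|Y=0) = (1/2, 1/2) → H(X|Y=0) = 1.00000
  Y=1: P(Y=1) = 1/5, P(X|Y=1) = (0, 1) → H(X|Y=1) = 0.00000
  Y=2: P(Y=2) = 18/25, P(X|Y=2) = (1/18, 17/18) → H(X|Y=2) = 0.30954
H(X|Y) = (2/25)·1.00000 + (1/5)·0.00000 + (18/25)·0.30954 = 0.3029 bits

I(X;Y) = H(X) - H(X|Y) = 0.4022 - 0.3029 = 0.0993 bits

Cross-check via I(X;Y) = H(X) + H(Y) - H(X,Y): computing H(Y) from the column sums and H(X,Y) from the 6 cells in the same way gives H(Y) = 1.0971 bits and H(X,Y) = 1.4000 bits, so
I(X;Y) = 0.4022 + 1.0971 - 1.4000 = 0.0993 bits ✓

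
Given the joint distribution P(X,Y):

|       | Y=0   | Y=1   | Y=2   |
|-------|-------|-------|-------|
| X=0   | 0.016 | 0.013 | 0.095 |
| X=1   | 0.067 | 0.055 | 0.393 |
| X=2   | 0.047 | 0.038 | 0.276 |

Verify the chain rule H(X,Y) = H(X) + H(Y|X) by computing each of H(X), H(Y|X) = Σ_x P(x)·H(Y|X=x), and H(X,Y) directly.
H(X) = 1.3971 bits, H(Y|X) = 1.0226 bits, H(X,Y) = 2.4197 bits

Marginal of X (row sums):
  P(X=0) = 0.016 + 0.013 + 0.095 = 0.124
  P(X=1) = 0.067 + 0.055 + 0.393 = 0.515
  P(X=2) = 0.047 + 0.038 + 0.276 = 0.361
H(X) = -[0.124·log₂(0.124) + 0.515·log₂(0.515) + 0.361·log₂(0.361)]
  = 0.37344 + 0.49304 + 0.53064 = 1.3971 bits

H(Y|X) = Σ_x P(x)·H(Y|X=x):
  X=0: P(X=0) = 0.124, P(Y|X=0) = (4/31, 13/124, 95/124) → H(Y|X=0) = 1.01676
  X=1: P(X=1) = 0.515, P(Y|X=1) = (67/515, 11/103, 393/515) → H(Y|X=1) = 1.02507
  X=2: P(X=2) = 0.361, P(Y|X=2) = (47/361, 2/19, 276/361) → H(Y|X=2) = 1.02095
H(Y|X) = 0.124·1.01676 + 0.515·1.02507 + 0.361·1.02095 = 1.0226 bits

H(X,Y) = -Σ_{x,y} P(x,y) log₂ P(x,y). Per-cell terms -P(x,y)·log₂P(x,y):
  X=0: 0.09545, 0.08145, 0.32261
  X=1: 0.26128, 0.23014, 0.52953
  X=2: 0.20733, 0.17928, 0.51260
Sum of the 9 terms: H(X,Y) = 2.4197 bits

Chain rule check:
  H(X) + H(Y|X) = 1.3971 + 1.0226 = 2.4197 bits
  H(X,Y) = 2.4197 bits
✓ Chain rule verified.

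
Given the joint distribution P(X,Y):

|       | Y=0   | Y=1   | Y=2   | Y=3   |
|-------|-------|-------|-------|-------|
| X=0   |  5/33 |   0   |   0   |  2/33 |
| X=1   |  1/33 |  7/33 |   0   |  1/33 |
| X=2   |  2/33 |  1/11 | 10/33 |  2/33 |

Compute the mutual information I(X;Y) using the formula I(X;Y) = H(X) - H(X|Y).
0.6662 bits

I(X;Y) = H(X) - H(X|Y)

Marginal of X (row sums):
  P(X=0) = 5/33 + 0 + 0 + 2/33 = 7/33
  P(X=1) = 1/33 + 7/33 + 0 + 1/33 = 3/11
  P(X=2) = 2/33 + 1/11 + 10/33 + 2/33 = 17/33
H(X) = -[(7/33)·log₂(7/33) + (3/11)·log₂(3/11) + (17/33)·log₂(17/33)]
  = 0.4745 + 0.5112 + 0.4930 = 1.4787 bits

Marginal of Y (column sums):
  P(Y=0) = 5/33 + 1/33 + 2/33 = 8/33
  P(Y=1) = 0 + 7/33 + 1/11 = 10/33
  P(Y=2) = 0 + 0 + 10/33 = 10/33
  P(Y=3) = 2/33 + 1/33 + 2/33 = 5/33
H(X|Y) = Σ_y P(y)·H(X|Y=y):
  Y=0: P(Y=0) = 8/33, P(X|Y=0) = (5/8, 1/8, 1/4) → H(X|Y=0) = 1.2988
  Y=1: P(Y=1) = 10/33, P(X|Y=1) = (0, 7/10, 3/10) → H(X|Y=1) = 0.8813
  Y=2: P(Y=2) = 10/33, P(X|Y=2) = (0, 0, 1) → H(X|Y=2) = 0.0000
  Y=3: P(Y=3) = 5/33, P(X|Y=3) = (2/5, 1/5, 2/5) → H(X|Y=3) = 1.5219
H(X|Y) = (8/33)·1.2988 + (10/33)·0.8813 + (10/33)·0.0000 + (5/33)·1.5219 = 0.8125 bits

I(X;Y) = H(X) - H(X|Y) = 1.4787 - 0.8125 = 0.6662 bits

Cross-check via I(X;Y) = H(X) + H(Y) - H(X,Y): computing H(Y) from the column sums and H(X,Y) from the 12 cells in the same way gives H(Y) = 1.9520 bits and H(X,Y) = 2.7645 bits, so
I(X;Y) = 1.4787 + 1.9520 - 2.7645 = 0.6662 bits ✓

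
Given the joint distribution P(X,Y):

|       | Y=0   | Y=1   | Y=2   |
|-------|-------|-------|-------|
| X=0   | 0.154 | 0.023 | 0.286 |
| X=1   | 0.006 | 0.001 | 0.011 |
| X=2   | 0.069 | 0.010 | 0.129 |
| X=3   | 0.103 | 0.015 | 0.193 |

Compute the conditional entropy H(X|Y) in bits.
1.6139 bits

H(X|Y) = H(X,Y) - H(Y)

H(X,Y) = -Σ_{x,y} P(x,y) log₂ P(x,y). Per-cell terms -P(x,y)·log₂P(x,y):
  X=0: 0.41565, 0.12517, 0.51649
  X=1: 0.04428, 0.00997, 0.07157
  X=2: 0.26615, 0.06644, 0.38114
  X=3: 0.33777, 0.09088, 0.45805
Sum of the 12 terms: H(X,Y) = 2.7836 bits

Marginal of Y (column sums):
  P(Y=0) = 0.154 + 0.006 + 0.069 + 0.103 = 0.332
  P(Y=1) = 0.023 + 0.001 + 0.010 + 0.015 = 0.049
  P(Y=2) = 0.286 + 0.011 + 0.129 + 0.193 = 0.619
H(Y) = -[0.332·log₂(0.332) + 0.049·log₂(0.049) + 0.619·log₂(0.619)]
  = 0.52813 + 0.21320 + 0.42834 = 1.1697 bits

H(X|Y) = H(X,Y) - H(Y) = 2.7836 - 1.1697 = 1.6139 bits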